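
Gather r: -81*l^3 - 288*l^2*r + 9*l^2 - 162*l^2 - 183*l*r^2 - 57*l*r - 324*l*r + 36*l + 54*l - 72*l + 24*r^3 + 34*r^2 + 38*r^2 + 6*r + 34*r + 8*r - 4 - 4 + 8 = -81*l^3 - 153*l^2 + 18*l + 24*r^3 + r^2*(72 - 183*l) + r*(-288*l^2 - 381*l + 48)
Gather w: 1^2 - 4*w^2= 1 - 4*w^2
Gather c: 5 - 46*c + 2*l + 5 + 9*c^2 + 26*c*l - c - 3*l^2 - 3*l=9*c^2 + c*(26*l - 47) - 3*l^2 - l + 10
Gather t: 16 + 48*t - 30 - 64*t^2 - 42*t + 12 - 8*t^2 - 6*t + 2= -72*t^2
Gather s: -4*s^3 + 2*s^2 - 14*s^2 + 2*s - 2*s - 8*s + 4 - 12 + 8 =-4*s^3 - 12*s^2 - 8*s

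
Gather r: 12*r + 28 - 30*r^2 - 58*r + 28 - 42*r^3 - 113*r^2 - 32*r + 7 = -42*r^3 - 143*r^2 - 78*r + 63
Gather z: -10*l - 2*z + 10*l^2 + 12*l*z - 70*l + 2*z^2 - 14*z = 10*l^2 - 80*l + 2*z^2 + z*(12*l - 16)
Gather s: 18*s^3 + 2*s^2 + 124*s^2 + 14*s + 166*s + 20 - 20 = 18*s^3 + 126*s^2 + 180*s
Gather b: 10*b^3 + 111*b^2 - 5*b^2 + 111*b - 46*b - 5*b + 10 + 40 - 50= 10*b^3 + 106*b^2 + 60*b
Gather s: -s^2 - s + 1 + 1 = -s^2 - s + 2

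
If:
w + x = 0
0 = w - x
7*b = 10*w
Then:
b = 0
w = 0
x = 0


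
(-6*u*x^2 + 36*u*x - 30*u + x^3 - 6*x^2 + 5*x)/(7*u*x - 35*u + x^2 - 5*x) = (-6*u*x + 6*u + x^2 - x)/(7*u + x)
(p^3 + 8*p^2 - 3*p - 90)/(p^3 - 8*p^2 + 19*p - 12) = (p^2 + 11*p + 30)/(p^2 - 5*p + 4)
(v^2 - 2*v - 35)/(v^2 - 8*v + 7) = (v + 5)/(v - 1)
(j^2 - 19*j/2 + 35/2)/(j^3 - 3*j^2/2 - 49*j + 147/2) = (2*j - 5)/(2*j^2 + 11*j - 21)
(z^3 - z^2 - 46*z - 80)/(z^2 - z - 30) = (z^2 - 6*z - 16)/(z - 6)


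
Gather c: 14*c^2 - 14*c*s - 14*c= 14*c^2 + c*(-14*s - 14)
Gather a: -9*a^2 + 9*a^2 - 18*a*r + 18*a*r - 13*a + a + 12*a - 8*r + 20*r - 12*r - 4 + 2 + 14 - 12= 0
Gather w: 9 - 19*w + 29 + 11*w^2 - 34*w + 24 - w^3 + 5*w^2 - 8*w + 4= -w^3 + 16*w^2 - 61*w + 66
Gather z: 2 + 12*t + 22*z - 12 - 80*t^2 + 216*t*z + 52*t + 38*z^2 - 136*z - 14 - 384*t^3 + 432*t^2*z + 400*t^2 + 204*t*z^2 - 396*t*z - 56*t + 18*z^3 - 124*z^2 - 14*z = -384*t^3 + 320*t^2 + 8*t + 18*z^3 + z^2*(204*t - 86) + z*(432*t^2 - 180*t - 128) - 24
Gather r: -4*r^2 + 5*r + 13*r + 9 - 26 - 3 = -4*r^2 + 18*r - 20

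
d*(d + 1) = d^2 + d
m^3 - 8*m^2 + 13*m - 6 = (m - 6)*(m - 1)^2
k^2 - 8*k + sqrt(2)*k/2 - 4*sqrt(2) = (k - 8)*(k + sqrt(2)/2)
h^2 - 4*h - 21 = (h - 7)*(h + 3)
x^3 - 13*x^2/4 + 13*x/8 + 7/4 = (x - 2)*(x - 7/4)*(x + 1/2)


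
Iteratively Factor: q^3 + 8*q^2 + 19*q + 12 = (q + 1)*(q^2 + 7*q + 12) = (q + 1)*(q + 3)*(q + 4)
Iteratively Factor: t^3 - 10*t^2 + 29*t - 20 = (t - 5)*(t^2 - 5*t + 4) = (t - 5)*(t - 1)*(t - 4)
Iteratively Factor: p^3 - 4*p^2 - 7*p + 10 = (p + 2)*(p^2 - 6*p + 5) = (p - 1)*(p + 2)*(p - 5)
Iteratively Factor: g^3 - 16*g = (g - 4)*(g^2 + 4*g) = (g - 4)*(g + 4)*(g)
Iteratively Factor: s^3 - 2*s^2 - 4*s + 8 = (s + 2)*(s^2 - 4*s + 4) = (s - 2)*(s + 2)*(s - 2)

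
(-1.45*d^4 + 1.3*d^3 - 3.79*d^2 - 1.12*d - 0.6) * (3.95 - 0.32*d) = 0.464*d^5 - 6.1435*d^4 + 6.3478*d^3 - 14.6121*d^2 - 4.232*d - 2.37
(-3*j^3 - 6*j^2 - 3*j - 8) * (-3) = 9*j^3 + 18*j^2 + 9*j + 24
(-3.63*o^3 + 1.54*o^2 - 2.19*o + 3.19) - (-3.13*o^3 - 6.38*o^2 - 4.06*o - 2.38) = -0.5*o^3 + 7.92*o^2 + 1.87*o + 5.57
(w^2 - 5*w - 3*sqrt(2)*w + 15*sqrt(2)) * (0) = 0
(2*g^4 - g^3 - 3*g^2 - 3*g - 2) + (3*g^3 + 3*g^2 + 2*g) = 2*g^4 + 2*g^3 - g - 2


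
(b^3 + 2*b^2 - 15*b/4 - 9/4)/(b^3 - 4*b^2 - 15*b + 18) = (b^2 - b - 3/4)/(b^2 - 7*b + 6)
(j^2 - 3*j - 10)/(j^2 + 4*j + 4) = (j - 5)/(j + 2)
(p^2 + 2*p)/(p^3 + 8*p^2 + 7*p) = (p + 2)/(p^2 + 8*p + 7)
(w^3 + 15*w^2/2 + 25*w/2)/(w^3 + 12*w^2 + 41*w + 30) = w*(2*w + 5)/(2*(w^2 + 7*w + 6))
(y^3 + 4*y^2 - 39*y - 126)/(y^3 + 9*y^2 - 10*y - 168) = (y^2 - 3*y - 18)/(y^2 + 2*y - 24)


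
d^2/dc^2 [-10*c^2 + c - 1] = -20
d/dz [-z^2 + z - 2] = 1 - 2*z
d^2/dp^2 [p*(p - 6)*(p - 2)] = 6*p - 16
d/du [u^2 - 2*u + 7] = 2*u - 2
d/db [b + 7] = 1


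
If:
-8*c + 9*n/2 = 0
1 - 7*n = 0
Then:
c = 9/112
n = 1/7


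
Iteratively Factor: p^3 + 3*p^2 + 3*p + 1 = (p + 1)*(p^2 + 2*p + 1) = (p + 1)^2*(p + 1)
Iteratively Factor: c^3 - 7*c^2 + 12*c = (c - 3)*(c^2 - 4*c) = (c - 4)*(c - 3)*(c)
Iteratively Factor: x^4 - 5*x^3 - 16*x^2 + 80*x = (x - 4)*(x^3 - x^2 - 20*x) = (x - 5)*(x - 4)*(x^2 + 4*x) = (x - 5)*(x - 4)*(x + 4)*(x)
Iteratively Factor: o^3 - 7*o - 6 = (o - 3)*(o^2 + 3*o + 2) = (o - 3)*(o + 1)*(o + 2)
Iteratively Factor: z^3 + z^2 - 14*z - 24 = (z + 3)*(z^2 - 2*z - 8) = (z + 2)*(z + 3)*(z - 4)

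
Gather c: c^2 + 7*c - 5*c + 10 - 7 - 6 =c^2 + 2*c - 3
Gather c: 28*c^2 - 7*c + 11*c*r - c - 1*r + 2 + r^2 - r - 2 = 28*c^2 + c*(11*r - 8) + r^2 - 2*r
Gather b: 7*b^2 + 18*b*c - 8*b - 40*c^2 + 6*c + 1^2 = 7*b^2 + b*(18*c - 8) - 40*c^2 + 6*c + 1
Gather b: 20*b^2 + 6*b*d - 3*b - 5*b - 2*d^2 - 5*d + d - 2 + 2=20*b^2 + b*(6*d - 8) - 2*d^2 - 4*d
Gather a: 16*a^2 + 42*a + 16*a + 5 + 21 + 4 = 16*a^2 + 58*a + 30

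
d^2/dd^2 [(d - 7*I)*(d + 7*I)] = 2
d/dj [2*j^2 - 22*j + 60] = 4*j - 22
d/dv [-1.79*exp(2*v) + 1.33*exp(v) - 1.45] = (1.33 - 3.58*exp(v))*exp(v)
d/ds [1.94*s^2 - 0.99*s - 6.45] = 3.88*s - 0.99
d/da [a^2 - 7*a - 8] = 2*a - 7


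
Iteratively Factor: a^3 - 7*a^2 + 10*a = (a - 5)*(a^2 - 2*a) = a*(a - 5)*(a - 2)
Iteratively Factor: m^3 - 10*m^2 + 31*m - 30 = (m - 3)*(m^2 - 7*m + 10) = (m - 3)*(m - 2)*(m - 5)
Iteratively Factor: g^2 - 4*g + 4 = (g - 2)*(g - 2)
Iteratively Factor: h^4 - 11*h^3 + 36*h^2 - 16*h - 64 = (h - 4)*(h^3 - 7*h^2 + 8*h + 16) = (h - 4)^2*(h^2 - 3*h - 4) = (h - 4)^2*(h + 1)*(h - 4)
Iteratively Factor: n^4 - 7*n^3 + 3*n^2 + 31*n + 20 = (n + 1)*(n^3 - 8*n^2 + 11*n + 20) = (n + 1)^2*(n^2 - 9*n + 20) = (n - 4)*(n + 1)^2*(n - 5)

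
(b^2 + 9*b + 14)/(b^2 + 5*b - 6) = (b^2 + 9*b + 14)/(b^2 + 5*b - 6)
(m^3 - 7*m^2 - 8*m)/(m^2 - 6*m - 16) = m*(m + 1)/(m + 2)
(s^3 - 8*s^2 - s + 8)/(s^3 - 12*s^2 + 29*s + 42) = (s^2 - 9*s + 8)/(s^2 - 13*s + 42)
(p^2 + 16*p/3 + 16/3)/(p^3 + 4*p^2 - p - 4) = (p + 4/3)/(p^2 - 1)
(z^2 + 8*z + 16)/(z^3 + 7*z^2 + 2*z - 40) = (z + 4)/(z^2 + 3*z - 10)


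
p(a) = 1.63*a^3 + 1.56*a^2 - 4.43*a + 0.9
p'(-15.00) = 1049.02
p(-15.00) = -5082.90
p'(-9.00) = 363.58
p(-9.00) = -1021.14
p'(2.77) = 41.73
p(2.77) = 35.24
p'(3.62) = 70.94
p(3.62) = 82.63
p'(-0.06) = -4.60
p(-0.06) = 1.17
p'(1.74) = 15.80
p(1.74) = 6.50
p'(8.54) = 378.85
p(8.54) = 1092.06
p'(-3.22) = 36.23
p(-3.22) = -23.08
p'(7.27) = 276.70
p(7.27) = 677.46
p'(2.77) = 41.73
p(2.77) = 35.24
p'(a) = 4.89*a^2 + 3.12*a - 4.43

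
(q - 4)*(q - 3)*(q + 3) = q^3 - 4*q^2 - 9*q + 36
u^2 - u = u*(u - 1)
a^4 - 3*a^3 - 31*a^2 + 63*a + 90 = (a - 6)*(a - 3)*(a + 1)*(a + 5)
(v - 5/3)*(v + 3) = v^2 + 4*v/3 - 5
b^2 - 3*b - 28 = (b - 7)*(b + 4)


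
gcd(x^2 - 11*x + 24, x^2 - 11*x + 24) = x^2 - 11*x + 24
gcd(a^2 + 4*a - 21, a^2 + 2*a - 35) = a + 7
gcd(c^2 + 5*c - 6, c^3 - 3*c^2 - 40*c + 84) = c + 6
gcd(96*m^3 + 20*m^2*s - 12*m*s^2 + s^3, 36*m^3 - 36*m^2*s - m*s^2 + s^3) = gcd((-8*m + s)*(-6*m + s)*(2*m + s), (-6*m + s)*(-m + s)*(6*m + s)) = -6*m + s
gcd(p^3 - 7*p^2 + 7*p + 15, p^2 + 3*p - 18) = p - 3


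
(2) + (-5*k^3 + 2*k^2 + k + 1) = -5*k^3 + 2*k^2 + k + 3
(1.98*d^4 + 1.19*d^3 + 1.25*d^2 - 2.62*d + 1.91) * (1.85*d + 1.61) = 3.663*d^5 + 5.3893*d^4 + 4.2284*d^3 - 2.8345*d^2 - 0.6847*d + 3.0751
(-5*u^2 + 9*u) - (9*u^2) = -14*u^2 + 9*u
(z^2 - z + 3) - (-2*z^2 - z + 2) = 3*z^2 + 1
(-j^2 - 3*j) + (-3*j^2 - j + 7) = -4*j^2 - 4*j + 7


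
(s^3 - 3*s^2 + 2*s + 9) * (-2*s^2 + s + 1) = -2*s^5 + 7*s^4 - 6*s^3 - 19*s^2 + 11*s + 9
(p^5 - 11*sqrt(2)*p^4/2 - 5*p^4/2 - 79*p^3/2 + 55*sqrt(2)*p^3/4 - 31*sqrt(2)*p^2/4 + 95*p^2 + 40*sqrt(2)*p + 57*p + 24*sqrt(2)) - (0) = p^5 - 11*sqrt(2)*p^4/2 - 5*p^4/2 - 79*p^3/2 + 55*sqrt(2)*p^3/4 - 31*sqrt(2)*p^2/4 + 95*p^2 + 40*sqrt(2)*p + 57*p + 24*sqrt(2)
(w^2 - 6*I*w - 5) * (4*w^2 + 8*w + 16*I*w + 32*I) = 4*w^4 + 8*w^3 - 8*I*w^3 + 76*w^2 - 16*I*w^2 + 152*w - 80*I*w - 160*I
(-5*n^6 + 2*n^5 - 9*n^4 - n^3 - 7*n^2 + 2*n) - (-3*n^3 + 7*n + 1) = -5*n^6 + 2*n^5 - 9*n^4 + 2*n^3 - 7*n^2 - 5*n - 1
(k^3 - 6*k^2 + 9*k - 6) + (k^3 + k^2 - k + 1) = 2*k^3 - 5*k^2 + 8*k - 5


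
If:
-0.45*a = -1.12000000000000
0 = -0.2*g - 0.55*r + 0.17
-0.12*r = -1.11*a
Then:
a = 2.49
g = -62.46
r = 23.02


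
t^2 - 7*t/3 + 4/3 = (t - 4/3)*(t - 1)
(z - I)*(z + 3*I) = z^2 + 2*I*z + 3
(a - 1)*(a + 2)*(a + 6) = a^3 + 7*a^2 + 4*a - 12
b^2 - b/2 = b*(b - 1/2)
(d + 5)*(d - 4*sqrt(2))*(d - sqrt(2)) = d^3 - 5*sqrt(2)*d^2 + 5*d^2 - 25*sqrt(2)*d + 8*d + 40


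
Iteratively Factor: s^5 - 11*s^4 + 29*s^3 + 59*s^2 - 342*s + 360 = (s - 4)*(s^4 - 7*s^3 + s^2 + 63*s - 90) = (s - 5)*(s - 4)*(s^3 - 2*s^2 - 9*s + 18) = (s - 5)*(s - 4)*(s - 3)*(s^2 + s - 6) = (s - 5)*(s - 4)*(s - 3)*(s + 3)*(s - 2)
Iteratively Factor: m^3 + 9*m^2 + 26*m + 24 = (m + 3)*(m^2 + 6*m + 8) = (m + 2)*(m + 3)*(m + 4)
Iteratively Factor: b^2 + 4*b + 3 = (b + 3)*(b + 1)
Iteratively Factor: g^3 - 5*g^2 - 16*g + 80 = (g - 4)*(g^2 - g - 20) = (g - 5)*(g - 4)*(g + 4)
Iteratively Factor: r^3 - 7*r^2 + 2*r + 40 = (r - 5)*(r^2 - 2*r - 8) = (r - 5)*(r + 2)*(r - 4)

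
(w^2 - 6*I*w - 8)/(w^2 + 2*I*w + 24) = (w - 2*I)/(w + 6*I)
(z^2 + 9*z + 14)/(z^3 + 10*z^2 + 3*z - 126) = (z + 2)/(z^2 + 3*z - 18)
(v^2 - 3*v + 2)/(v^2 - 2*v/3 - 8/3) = 3*(v - 1)/(3*v + 4)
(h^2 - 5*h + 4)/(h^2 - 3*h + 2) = (h - 4)/(h - 2)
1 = 1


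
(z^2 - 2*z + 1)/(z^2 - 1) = (z - 1)/(z + 1)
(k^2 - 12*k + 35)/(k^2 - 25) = (k - 7)/(k + 5)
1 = 1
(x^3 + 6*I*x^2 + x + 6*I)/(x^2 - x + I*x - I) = (x^2 + 5*I*x + 6)/(x - 1)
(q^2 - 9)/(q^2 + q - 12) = (q + 3)/(q + 4)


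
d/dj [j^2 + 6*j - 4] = 2*j + 6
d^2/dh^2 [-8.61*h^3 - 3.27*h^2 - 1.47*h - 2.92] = -51.66*h - 6.54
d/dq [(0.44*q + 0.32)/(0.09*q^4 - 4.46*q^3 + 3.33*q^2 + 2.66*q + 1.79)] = (-0.1188*q^4 + 3.8096*q^3 + 2.8164*q^2 - 2.1312*q - 0.0636000000000001)/(0.0081*q^8 - 0.8028*q^7 + 20.491*q^6 - 29.2248*q^5 - 12.3161*q^4 + 1.7488*q^3 + 18.997*q^2 + 9.5228*q + 3.2041)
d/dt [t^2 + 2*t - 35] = 2*t + 2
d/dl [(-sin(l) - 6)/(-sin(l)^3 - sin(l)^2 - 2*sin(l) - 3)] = -(2*sin(l)^3 + 19*sin(l)^2 + 12*sin(l) + 9)*cos(l)/(sin(l)^3 + sin(l)^2 + 2*sin(l) + 3)^2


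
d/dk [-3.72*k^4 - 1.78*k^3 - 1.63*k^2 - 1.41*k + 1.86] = -14.88*k^3 - 5.34*k^2 - 3.26*k - 1.41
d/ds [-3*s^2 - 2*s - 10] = -6*s - 2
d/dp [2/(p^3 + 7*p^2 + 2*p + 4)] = 2*(-3*p^2 - 14*p - 2)/(p^3 + 7*p^2 + 2*p + 4)^2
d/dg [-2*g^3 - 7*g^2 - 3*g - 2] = -6*g^2 - 14*g - 3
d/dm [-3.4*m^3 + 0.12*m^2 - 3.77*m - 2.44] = -10.2*m^2 + 0.24*m - 3.77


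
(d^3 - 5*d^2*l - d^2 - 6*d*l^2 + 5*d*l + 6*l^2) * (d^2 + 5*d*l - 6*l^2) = d^5 - d^4 - 37*d^3*l^2 + 37*d^2*l^2 + 36*d*l^4 - 36*l^4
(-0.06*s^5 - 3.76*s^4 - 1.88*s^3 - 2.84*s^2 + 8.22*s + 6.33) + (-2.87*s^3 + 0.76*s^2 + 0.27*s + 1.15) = -0.06*s^5 - 3.76*s^4 - 4.75*s^3 - 2.08*s^2 + 8.49*s + 7.48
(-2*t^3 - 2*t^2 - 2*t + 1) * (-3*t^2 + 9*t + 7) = 6*t^5 - 12*t^4 - 26*t^3 - 35*t^2 - 5*t + 7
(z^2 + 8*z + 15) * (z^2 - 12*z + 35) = z^4 - 4*z^3 - 46*z^2 + 100*z + 525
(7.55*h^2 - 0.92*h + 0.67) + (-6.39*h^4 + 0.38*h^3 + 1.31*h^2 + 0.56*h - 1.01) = -6.39*h^4 + 0.38*h^3 + 8.86*h^2 - 0.36*h - 0.34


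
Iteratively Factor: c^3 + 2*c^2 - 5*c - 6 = (c + 3)*(c^2 - c - 2) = (c + 1)*(c + 3)*(c - 2)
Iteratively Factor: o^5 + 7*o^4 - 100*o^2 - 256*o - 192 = (o + 4)*(o^4 + 3*o^3 - 12*o^2 - 52*o - 48) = (o + 3)*(o + 4)*(o^3 - 12*o - 16) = (o - 4)*(o + 3)*(o + 4)*(o^2 + 4*o + 4) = (o - 4)*(o + 2)*(o + 3)*(o + 4)*(o + 2)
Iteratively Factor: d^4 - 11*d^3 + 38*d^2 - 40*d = (d)*(d^3 - 11*d^2 + 38*d - 40) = d*(d - 5)*(d^2 - 6*d + 8) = d*(d - 5)*(d - 4)*(d - 2)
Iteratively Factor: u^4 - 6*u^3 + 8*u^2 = (u)*(u^3 - 6*u^2 + 8*u) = u*(u - 4)*(u^2 - 2*u) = u^2*(u - 4)*(u - 2)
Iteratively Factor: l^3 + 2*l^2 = (l)*(l^2 + 2*l) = l^2*(l + 2)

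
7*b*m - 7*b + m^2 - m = (7*b + m)*(m - 1)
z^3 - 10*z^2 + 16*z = z*(z - 8)*(z - 2)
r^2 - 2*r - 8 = (r - 4)*(r + 2)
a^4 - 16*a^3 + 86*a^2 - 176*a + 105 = (a - 7)*(a - 5)*(a - 3)*(a - 1)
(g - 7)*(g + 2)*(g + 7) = g^3 + 2*g^2 - 49*g - 98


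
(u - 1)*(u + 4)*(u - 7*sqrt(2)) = u^3 - 7*sqrt(2)*u^2 + 3*u^2 - 21*sqrt(2)*u - 4*u + 28*sqrt(2)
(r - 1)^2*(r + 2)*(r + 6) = r^4 + 6*r^3 - 3*r^2 - 16*r + 12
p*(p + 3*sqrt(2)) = p^2 + 3*sqrt(2)*p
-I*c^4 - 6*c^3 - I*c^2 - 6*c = c*(c - 6*I)*(c - I)*(-I*c + 1)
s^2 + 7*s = s*(s + 7)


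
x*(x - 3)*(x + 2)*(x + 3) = x^4 + 2*x^3 - 9*x^2 - 18*x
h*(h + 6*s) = h^2 + 6*h*s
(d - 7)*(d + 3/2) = d^2 - 11*d/2 - 21/2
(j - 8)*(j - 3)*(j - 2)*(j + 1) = j^4 - 12*j^3 + 33*j^2 - 2*j - 48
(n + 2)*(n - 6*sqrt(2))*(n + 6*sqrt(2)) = n^3 + 2*n^2 - 72*n - 144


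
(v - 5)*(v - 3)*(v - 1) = v^3 - 9*v^2 + 23*v - 15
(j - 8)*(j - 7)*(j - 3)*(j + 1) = j^4 - 17*j^3 + 83*j^2 - 67*j - 168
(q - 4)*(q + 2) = q^2 - 2*q - 8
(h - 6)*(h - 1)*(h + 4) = h^3 - 3*h^2 - 22*h + 24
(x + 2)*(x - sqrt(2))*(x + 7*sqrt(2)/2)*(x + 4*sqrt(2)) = x^4 + 2*x^3 + 13*sqrt(2)*x^3/2 + 13*x^2 + 13*sqrt(2)*x^2 - 28*sqrt(2)*x + 26*x - 56*sqrt(2)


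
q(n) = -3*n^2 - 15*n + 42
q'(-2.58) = 0.48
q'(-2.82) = 1.92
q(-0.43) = 47.90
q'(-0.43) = -12.42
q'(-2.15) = -2.10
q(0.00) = 42.00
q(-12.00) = -210.00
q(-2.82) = 60.44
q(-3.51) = 57.69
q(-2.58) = 60.73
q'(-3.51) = 6.06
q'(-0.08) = -14.52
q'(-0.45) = -12.30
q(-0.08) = 43.18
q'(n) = -6*n - 15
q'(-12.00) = 57.00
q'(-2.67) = 1.02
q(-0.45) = 48.14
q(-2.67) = 60.66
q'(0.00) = -15.00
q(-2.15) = 60.38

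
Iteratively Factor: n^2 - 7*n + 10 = (n - 5)*(n - 2)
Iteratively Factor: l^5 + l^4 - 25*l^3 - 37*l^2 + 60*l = (l)*(l^4 + l^3 - 25*l^2 - 37*l + 60) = l*(l - 1)*(l^3 + 2*l^2 - 23*l - 60) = l*(l - 1)*(l + 4)*(l^2 - 2*l - 15) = l*(l - 5)*(l - 1)*(l + 4)*(l + 3)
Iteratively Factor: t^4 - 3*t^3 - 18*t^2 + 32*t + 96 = (t + 2)*(t^3 - 5*t^2 - 8*t + 48) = (t - 4)*(t + 2)*(t^2 - t - 12) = (t - 4)^2*(t + 2)*(t + 3)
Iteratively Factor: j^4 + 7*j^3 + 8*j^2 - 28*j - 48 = (j + 3)*(j^3 + 4*j^2 - 4*j - 16) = (j + 2)*(j + 3)*(j^2 + 2*j - 8) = (j + 2)*(j + 3)*(j + 4)*(j - 2)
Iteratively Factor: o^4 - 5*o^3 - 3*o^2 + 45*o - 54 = (o - 3)*(o^3 - 2*o^2 - 9*o + 18) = (o - 3)^2*(o^2 + o - 6) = (o - 3)^2*(o - 2)*(o + 3)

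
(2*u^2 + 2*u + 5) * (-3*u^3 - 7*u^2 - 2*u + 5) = -6*u^5 - 20*u^4 - 33*u^3 - 29*u^2 + 25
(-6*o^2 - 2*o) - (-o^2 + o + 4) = -5*o^2 - 3*o - 4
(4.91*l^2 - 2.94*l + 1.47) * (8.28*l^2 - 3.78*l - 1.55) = 40.6548*l^4 - 42.903*l^3 + 15.6743*l^2 - 0.999599999999999*l - 2.2785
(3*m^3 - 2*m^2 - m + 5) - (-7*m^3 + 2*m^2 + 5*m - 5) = 10*m^3 - 4*m^2 - 6*m + 10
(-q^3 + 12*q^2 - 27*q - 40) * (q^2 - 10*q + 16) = -q^5 + 22*q^4 - 163*q^3 + 422*q^2 - 32*q - 640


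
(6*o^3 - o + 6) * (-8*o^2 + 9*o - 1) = -48*o^5 + 54*o^4 + 2*o^3 - 57*o^2 + 55*o - 6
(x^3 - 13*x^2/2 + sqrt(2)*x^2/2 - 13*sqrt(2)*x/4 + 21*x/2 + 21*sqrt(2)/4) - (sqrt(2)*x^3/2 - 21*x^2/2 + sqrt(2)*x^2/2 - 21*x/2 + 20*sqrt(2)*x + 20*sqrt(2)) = -sqrt(2)*x^3/2 + x^3 + 4*x^2 - 93*sqrt(2)*x/4 + 21*x - 59*sqrt(2)/4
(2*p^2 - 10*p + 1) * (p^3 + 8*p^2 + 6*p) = 2*p^5 + 6*p^4 - 67*p^3 - 52*p^2 + 6*p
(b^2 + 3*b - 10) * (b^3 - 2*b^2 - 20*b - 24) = b^5 + b^4 - 36*b^3 - 64*b^2 + 128*b + 240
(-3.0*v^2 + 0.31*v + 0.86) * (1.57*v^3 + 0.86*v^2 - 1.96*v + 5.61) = -4.71*v^5 - 2.0933*v^4 + 7.4968*v^3 - 16.698*v^2 + 0.0535000000000001*v + 4.8246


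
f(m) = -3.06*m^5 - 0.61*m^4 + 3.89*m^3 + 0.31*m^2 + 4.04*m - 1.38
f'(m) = -15.3*m^4 - 2.44*m^3 + 11.67*m^2 + 0.62*m + 4.04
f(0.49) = 1.01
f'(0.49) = 5.98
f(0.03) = -1.26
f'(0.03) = 4.07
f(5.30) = -12670.23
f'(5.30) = -12100.56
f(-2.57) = 240.72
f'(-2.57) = -546.51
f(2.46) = -229.67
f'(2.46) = -520.45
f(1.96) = -60.50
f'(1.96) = -194.08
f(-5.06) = 9232.45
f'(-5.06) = -9414.02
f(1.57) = -12.11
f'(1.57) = -68.62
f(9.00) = -181796.25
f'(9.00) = -101207.17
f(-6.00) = 22149.30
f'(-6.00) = -18881.32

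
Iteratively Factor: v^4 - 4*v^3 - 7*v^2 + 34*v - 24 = (v - 4)*(v^3 - 7*v + 6) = (v - 4)*(v - 2)*(v^2 + 2*v - 3) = (v - 4)*(v - 2)*(v + 3)*(v - 1)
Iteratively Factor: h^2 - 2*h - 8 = (h - 4)*(h + 2)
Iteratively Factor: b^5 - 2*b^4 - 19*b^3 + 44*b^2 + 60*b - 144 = (b - 3)*(b^4 + b^3 - 16*b^2 - 4*b + 48) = (b - 3)*(b + 4)*(b^3 - 3*b^2 - 4*b + 12) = (b - 3)*(b + 2)*(b + 4)*(b^2 - 5*b + 6) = (b - 3)^2*(b + 2)*(b + 4)*(b - 2)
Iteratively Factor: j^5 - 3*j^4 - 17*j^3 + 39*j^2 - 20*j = (j)*(j^4 - 3*j^3 - 17*j^2 + 39*j - 20) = j*(j + 4)*(j^3 - 7*j^2 + 11*j - 5) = j*(j - 1)*(j + 4)*(j^2 - 6*j + 5) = j*(j - 1)^2*(j + 4)*(j - 5)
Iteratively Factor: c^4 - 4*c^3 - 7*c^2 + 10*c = (c - 5)*(c^3 + c^2 - 2*c) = (c - 5)*(c - 1)*(c^2 + 2*c) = c*(c - 5)*(c - 1)*(c + 2)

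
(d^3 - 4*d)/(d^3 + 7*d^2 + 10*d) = (d - 2)/(d + 5)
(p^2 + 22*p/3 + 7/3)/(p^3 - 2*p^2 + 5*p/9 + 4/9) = 3*(p + 7)/(3*p^2 - 7*p + 4)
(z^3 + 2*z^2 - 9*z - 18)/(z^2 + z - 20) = (z^3 + 2*z^2 - 9*z - 18)/(z^2 + z - 20)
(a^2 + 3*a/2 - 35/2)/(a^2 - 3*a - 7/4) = 2*(a + 5)/(2*a + 1)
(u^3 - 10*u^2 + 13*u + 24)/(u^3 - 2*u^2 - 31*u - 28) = (u^2 - 11*u + 24)/(u^2 - 3*u - 28)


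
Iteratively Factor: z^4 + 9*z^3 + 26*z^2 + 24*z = (z + 2)*(z^3 + 7*z^2 + 12*z) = (z + 2)*(z + 4)*(z^2 + 3*z) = z*(z + 2)*(z + 4)*(z + 3)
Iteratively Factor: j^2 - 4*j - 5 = (j - 5)*(j + 1)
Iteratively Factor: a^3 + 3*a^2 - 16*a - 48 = (a + 3)*(a^2 - 16) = (a + 3)*(a + 4)*(a - 4)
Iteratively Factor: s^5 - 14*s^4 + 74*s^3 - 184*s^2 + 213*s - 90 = (s - 3)*(s^4 - 11*s^3 + 41*s^2 - 61*s + 30) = (s - 3)*(s - 2)*(s^3 - 9*s^2 + 23*s - 15) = (s - 3)^2*(s - 2)*(s^2 - 6*s + 5) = (s - 5)*(s - 3)^2*(s - 2)*(s - 1)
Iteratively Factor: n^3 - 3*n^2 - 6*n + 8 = (n + 2)*(n^2 - 5*n + 4) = (n - 4)*(n + 2)*(n - 1)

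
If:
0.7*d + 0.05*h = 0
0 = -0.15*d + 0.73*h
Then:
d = 0.00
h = 0.00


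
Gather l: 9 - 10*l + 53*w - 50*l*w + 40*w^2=l*(-50*w - 10) + 40*w^2 + 53*w + 9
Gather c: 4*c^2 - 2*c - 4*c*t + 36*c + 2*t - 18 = 4*c^2 + c*(34 - 4*t) + 2*t - 18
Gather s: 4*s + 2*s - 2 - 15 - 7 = 6*s - 24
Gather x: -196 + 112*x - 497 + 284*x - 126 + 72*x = 468*x - 819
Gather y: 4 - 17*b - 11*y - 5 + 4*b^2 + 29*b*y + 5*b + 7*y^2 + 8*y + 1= 4*b^2 - 12*b + 7*y^2 + y*(29*b - 3)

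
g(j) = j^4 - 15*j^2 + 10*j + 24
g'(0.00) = 10.00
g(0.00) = 24.00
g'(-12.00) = -6542.00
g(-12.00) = 18480.00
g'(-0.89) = 33.88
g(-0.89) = 3.85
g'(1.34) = -20.58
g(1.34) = 13.69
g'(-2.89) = 0.15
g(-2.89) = -60.42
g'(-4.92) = -318.78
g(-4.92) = 197.65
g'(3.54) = 81.25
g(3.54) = 28.47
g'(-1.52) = 41.55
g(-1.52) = -20.52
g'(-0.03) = 10.90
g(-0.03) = 23.69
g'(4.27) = 193.32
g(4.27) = 125.65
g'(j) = 4*j^3 - 30*j + 10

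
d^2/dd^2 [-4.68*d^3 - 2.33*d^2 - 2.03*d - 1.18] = -28.08*d - 4.66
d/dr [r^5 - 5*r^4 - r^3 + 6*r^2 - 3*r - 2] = 5*r^4 - 20*r^3 - 3*r^2 + 12*r - 3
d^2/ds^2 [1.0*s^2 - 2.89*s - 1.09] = 2.00000000000000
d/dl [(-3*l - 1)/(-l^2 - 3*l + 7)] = (3*l^2 + 9*l - (2*l + 3)*(3*l + 1) - 21)/(l^2 + 3*l - 7)^2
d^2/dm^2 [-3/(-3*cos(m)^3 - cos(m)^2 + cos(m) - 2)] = 3*((5*cos(m) + 8*cos(2*m) + 27*cos(3*m))*(3*cos(m)^3 + cos(m)^2 - cos(m) + 2)/4 + 2*(9*cos(m)^2 + 2*cos(m) - 1)^2*sin(m)^2)/(3*cos(m)^3 + cos(m)^2 - cos(m) + 2)^3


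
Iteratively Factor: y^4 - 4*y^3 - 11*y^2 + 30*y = (y - 5)*(y^3 + y^2 - 6*y) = (y - 5)*(y - 2)*(y^2 + 3*y) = (y - 5)*(y - 2)*(y + 3)*(y)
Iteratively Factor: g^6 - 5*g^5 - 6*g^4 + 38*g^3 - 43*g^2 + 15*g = (g - 1)*(g^5 - 4*g^4 - 10*g^3 + 28*g^2 - 15*g) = (g - 5)*(g - 1)*(g^4 + g^3 - 5*g^2 + 3*g) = (g - 5)*(g - 1)^2*(g^3 + 2*g^2 - 3*g) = (g - 5)*(g - 1)^2*(g + 3)*(g^2 - g) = (g - 5)*(g - 1)^3*(g + 3)*(g)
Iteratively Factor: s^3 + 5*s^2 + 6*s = (s + 2)*(s^2 + 3*s) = (s + 2)*(s + 3)*(s)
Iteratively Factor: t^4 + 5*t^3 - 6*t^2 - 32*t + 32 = (t - 2)*(t^3 + 7*t^2 + 8*t - 16) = (t - 2)*(t + 4)*(t^2 + 3*t - 4) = (t - 2)*(t - 1)*(t + 4)*(t + 4)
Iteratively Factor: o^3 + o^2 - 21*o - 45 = (o + 3)*(o^2 - 2*o - 15) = (o - 5)*(o + 3)*(o + 3)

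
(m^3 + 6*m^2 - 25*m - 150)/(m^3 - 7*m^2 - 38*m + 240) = (m + 5)/(m - 8)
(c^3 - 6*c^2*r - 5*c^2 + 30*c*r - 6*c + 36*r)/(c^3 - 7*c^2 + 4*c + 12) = (c - 6*r)/(c - 2)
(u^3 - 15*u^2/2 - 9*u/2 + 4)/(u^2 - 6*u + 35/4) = 2*(2*u^3 - 15*u^2 - 9*u + 8)/(4*u^2 - 24*u + 35)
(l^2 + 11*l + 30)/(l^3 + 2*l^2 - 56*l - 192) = (l + 5)/(l^2 - 4*l - 32)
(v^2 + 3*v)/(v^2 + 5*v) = (v + 3)/(v + 5)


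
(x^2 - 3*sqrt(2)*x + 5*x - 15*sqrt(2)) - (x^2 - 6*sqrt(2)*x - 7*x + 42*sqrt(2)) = 3*sqrt(2)*x + 12*x - 57*sqrt(2)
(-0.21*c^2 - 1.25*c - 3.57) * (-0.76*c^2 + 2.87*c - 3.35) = 0.1596*c^4 + 0.3473*c^3 - 0.1708*c^2 - 6.0584*c + 11.9595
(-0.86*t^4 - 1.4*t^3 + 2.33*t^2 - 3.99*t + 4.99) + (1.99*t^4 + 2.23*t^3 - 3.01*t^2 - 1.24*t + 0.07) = 1.13*t^4 + 0.83*t^3 - 0.68*t^2 - 5.23*t + 5.06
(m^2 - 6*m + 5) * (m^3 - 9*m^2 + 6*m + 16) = m^5 - 15*m^4 + 65*m^3 - 65*m^2 - 66*m + 80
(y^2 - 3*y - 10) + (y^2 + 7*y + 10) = 2*y^2 + 4*y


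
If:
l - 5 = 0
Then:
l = 5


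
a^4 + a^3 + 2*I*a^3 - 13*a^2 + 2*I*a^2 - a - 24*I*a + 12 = (a - 3)*(a + 4)*(a + I)^2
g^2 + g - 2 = (g - 1)*(g + 2)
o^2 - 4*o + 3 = (o - 3)*(o - 1)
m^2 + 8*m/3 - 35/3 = (m - 7/3)*(m + 5)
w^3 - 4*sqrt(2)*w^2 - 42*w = w*(w - 7*sqrt(2))*(w + 3*sqrt(2))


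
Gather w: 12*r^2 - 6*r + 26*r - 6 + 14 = 12*r^2 + 20*r + 8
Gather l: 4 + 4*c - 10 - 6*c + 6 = -2*c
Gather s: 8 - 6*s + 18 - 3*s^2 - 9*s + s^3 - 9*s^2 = s^3 - 12*s^2 - 15*s + 26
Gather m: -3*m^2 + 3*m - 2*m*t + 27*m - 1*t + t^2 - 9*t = -3*m^2 + m*(30 - 2*t) + t^2 - 10*t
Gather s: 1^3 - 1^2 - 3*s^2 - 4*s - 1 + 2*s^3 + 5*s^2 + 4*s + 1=2*s^3 + 2*s^2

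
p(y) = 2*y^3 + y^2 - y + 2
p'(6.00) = 227.00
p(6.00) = 464.00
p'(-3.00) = 47.00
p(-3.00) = -40.00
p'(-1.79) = 14.64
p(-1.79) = -4.48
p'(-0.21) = -1.16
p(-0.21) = 2.24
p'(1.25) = 10.88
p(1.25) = 6.22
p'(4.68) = 139.77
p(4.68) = 224.23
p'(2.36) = 37.14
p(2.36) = 31.50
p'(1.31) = 11.92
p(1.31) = 6.90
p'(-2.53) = 32.35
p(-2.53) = -21.46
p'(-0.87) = 1.80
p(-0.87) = 2.31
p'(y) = 6*y^2 + 2*y - 1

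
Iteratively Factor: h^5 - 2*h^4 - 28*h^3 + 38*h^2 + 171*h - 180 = (h - 5)*(h^4 + 3*h^3 - 13*h^2 - 27*h + 36) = (h - 5)*(h + 4)*(h^3 - h^2 - 9*h + 9) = (h - 5)*(h - 3)*(h + 4)*(h^2 + 2*h - 3) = (h - 5)*(h - 3)*(h - 1)*(h + 4)*(h + 3)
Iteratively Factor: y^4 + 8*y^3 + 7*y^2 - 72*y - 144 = (y - 3)*(y^3 + 11*y^2 + 40*y + 48) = (y - 3)*(y + 4)*(y^2 + 7*y + 12) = (y - 3)*(y + 3)*(y + 4)*(y + 4)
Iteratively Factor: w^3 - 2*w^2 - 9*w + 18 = (w - 3)*(w^2 + w - 6) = (w - 3)*(w - 2)*(w + 3)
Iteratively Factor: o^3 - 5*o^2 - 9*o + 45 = (o - 3)*(o^2 - 2*o - 15) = (o - 5)*(o - 3)*(o + 3)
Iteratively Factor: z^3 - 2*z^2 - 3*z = (z)*(z^2 - 2*z - 3) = z*(z - 3)*(z + 1)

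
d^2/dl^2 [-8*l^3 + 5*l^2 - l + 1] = 10 - 48*l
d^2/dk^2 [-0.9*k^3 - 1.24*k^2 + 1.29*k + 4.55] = -5.4*k - 2.48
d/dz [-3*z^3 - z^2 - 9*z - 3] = -9*z^2 - 2*z - 9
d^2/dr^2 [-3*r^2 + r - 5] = -6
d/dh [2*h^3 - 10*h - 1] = 6*h^2 - 10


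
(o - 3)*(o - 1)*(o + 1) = o^3 - 3*o^2 - o + 3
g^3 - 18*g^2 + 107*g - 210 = (g - 7)*(g - 6)*(g - 5)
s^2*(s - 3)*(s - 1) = s^4 - 4*s^3 + 3*s^2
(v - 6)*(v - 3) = v^2 - 9*v + 18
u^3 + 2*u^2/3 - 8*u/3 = u*(u - 4/3)*(u + 2)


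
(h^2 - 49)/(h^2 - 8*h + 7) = (h + 7)/(h - 1)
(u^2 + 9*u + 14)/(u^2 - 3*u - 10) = (u + 7)/(u - 5)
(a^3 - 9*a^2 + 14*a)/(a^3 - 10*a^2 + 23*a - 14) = a/(a - 1)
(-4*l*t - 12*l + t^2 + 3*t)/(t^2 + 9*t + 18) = (-4*l + t)/(t + 6)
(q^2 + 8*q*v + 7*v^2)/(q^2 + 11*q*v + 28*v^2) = (q + v)/(q + 4*v)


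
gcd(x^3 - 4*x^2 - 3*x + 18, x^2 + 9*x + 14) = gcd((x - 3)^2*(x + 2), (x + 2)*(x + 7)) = x + 2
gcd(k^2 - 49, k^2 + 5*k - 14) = k + 7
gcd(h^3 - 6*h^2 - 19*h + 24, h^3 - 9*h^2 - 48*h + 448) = h - 8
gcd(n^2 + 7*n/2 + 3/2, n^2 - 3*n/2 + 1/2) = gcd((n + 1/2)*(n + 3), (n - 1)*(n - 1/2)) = 1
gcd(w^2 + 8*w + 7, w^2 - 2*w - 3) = w + 1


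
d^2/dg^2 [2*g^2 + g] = 4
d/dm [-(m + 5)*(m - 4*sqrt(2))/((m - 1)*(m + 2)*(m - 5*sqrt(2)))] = ((m - 1)*(m + 2)*(m + 5)*(m - 4*sqrt(2)) + (m - 1)*(m + 2)*(m - 5*sqrt(2))*(-2*m - 5 + 4*sqrt(2)) + (m - 1)*(m + 5)*(m - 5*sqrt(2))*(m - 4*sqrt(2)) + (m + 2)*(m + 5)*(m - 5*sqrt(2))*(m - 4*sqrt(2)))/((m - 1)^2*(m + 2)^2*(m - 5*sqrt(2))^2)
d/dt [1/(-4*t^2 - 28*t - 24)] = (2*t + 7)/(4*(t^2 + 7*t + 6)^2)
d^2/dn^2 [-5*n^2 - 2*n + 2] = -10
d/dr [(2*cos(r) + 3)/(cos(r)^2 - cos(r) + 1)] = (6*cos(r) + cos(2*r) - 4)*sin(r)/(sin(r)^2 + cos(r) - 2)^2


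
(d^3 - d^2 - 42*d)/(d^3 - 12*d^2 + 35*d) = (d + 6)/(d - 5)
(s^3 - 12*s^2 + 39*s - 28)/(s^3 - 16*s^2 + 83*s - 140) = (s - 1)/(s - 5)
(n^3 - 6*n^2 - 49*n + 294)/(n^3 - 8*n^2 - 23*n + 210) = (n + 7)/(n + 5)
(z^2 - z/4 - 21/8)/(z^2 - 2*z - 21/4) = (4*z - 7)/(2*(2*z - 7))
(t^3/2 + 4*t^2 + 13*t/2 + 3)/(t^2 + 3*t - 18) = (t^2 + 2*t + 1)/(2*(t - 3))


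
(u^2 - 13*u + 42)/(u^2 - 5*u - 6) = (u - 7)/(u + 1)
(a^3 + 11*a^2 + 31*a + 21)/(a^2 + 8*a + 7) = a + 3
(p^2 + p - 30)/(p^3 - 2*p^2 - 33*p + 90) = 1/(p - 3)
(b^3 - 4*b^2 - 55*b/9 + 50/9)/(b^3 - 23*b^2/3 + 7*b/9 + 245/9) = (3*b^2 - 17*b + 10)/(3*b^2 - 28*b + 49)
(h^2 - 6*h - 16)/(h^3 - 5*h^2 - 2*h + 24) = (h - 8)/(h^2 - 7*h + 12)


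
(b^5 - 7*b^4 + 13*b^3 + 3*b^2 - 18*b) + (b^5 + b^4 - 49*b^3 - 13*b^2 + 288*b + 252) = 2*b^5 - 6*b^4 - 36*b^3 - 10*b^2 + 270*b + 252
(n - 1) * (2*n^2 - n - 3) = 2*n^3 - 3*n^2 - 2*n + 3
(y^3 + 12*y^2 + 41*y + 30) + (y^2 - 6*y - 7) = y^3 + 13*y^2 + 35*y + 23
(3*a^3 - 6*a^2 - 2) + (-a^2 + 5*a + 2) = 3*a^3 - 7*a^2 + 5*a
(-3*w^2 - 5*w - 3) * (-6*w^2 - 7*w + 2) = 18*w^4 + 51*w^3 + 47*w^2 + 11*w - 6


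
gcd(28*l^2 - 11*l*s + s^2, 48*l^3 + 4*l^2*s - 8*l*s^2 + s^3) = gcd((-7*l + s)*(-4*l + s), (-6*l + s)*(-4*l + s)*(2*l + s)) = -4*l + s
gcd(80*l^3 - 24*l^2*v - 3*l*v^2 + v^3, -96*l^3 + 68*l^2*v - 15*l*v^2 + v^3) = -4*l + v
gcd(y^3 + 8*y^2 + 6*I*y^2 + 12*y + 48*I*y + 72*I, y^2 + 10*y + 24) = y + 6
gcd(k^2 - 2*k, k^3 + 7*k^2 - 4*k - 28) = k - 2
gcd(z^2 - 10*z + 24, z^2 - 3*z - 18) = z - 6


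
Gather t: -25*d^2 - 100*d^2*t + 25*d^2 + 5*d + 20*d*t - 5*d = t*(-100*d^2 + 20*d)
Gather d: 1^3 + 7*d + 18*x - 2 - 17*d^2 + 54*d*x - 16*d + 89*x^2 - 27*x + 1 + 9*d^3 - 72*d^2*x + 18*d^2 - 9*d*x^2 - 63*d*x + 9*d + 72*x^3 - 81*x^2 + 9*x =9*d^3 + d^2*(1 - 72*x) + d*(-9*x^2 - 9*x) + 72*x^3 + 8*x^2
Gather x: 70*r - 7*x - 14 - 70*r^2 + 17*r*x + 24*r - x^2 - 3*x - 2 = -70*r^2 + 94*r - x^2 + x*(17*r - 10) - 16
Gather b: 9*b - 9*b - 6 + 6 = 0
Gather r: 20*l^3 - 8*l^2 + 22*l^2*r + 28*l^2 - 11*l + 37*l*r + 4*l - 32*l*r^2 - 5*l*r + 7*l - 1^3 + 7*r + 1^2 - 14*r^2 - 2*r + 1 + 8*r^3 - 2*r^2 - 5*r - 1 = 20*l^3 + 20*l^2 + 8*r^3 + r^2*(-32*l - 16) + r*(22*l^2 + 32*l)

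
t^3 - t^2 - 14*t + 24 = (t - 3)*(t - 2)*(t + 4)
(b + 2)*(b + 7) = b^2 + 9*b + 14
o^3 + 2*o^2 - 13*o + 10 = (o - 2)*(o - 1)*(o + 5)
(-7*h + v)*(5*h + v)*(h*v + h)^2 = -35*h^4*v^2 - 70*h^4*v - 35*h^4 - 2*h^3*v^3 - 4*h^3*v^2 - 2*h^3*v + h^2*v^4 + 2*h^2*v^3 + h^2*v^2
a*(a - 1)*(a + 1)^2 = a^4 + a^3 - a^2 - a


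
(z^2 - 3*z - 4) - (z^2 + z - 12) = 8 - 4*z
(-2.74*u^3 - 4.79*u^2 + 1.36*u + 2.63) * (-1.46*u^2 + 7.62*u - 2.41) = 4.0004*u^5 - 13.8854*u^4 - 31.882*u^3 + 18.0673*u^2 + 16.763*u - 6.3383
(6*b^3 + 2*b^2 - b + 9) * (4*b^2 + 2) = 24*b^5 + 8*b^4 + 8*b^3 + 40*b^2 - 2*b + 18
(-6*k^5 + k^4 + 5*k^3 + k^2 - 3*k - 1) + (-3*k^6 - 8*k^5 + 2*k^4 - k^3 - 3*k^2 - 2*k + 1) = -3*k^6 - 14*k^5 + 3*k^4 + 4*k^3 - 2*k^2 - 5*k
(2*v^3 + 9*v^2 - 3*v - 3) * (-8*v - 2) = -16*v^4 - 76*v^3 + 6*v^2 + 30*v + 6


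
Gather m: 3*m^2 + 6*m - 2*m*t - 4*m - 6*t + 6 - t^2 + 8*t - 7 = 3*m^2 + m*(2 - 2*t) - t^2 + 2*t - 1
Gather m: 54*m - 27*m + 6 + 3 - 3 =27*m + 6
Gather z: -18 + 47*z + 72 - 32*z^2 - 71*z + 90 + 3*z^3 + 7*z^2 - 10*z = 3*z^3 - 25*z^2 - 34*z + 144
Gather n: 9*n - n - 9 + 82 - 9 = 8*n + 64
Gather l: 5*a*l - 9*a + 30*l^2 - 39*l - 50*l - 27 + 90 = -9*a + 30*l^2 + l*(5*a - 89) + 63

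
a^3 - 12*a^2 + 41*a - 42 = (a - 7)*(a - 3)*(a - 2)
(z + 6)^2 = z^2 + 12*z + 36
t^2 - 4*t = t*(t - 4)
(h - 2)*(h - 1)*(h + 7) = h^3 + 4*h^2 - 19*h + 14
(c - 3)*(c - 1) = c^2 - 4*c + 3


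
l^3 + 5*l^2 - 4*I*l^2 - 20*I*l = l*(l + 5)*(l - 4*I)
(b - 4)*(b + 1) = b^2 - 3*b - 4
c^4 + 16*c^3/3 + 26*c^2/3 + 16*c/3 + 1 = (c + 1/3)*(c + 1)^2*(c + 3)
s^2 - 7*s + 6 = (s - 6)*(s - 1)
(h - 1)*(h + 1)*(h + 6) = h^3 + 6*h^2 - h - 6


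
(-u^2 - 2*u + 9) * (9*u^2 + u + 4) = -9*u^4 - 19*u^3 + 75*u^2 + u + 36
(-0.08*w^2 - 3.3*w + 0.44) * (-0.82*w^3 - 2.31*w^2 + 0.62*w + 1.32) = 0.0656*w^5 + 2.8908*w^4 + 7.2126*w^3 - 3.168*w^2 - 4.0832*w + 0.5808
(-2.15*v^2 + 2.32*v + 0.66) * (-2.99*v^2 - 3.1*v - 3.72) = 6.4285*v^4 - 0.2718*v^3 - 1.1674*v^2 - 10.6764*v - 2.4552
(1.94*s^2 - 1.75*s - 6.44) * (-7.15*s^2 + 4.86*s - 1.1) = -13.871*s^4 + 21.9409*s^3 + 35.407*s^2 - 29.3734*s + 7.084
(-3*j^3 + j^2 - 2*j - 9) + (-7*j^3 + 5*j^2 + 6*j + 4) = -10*j^3 + 6*j^2 + 4*j - 5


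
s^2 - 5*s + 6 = (s - 3)*(s - 2)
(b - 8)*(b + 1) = b^2 - 7*b - 8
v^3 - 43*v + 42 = (v - 6)*(v - 1)*(v + 7)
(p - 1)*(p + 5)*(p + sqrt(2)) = p^3 + sqrt(2)*p^2 + 4*p^2 - 5*p + 4*sqrt(2)*p - 5*sqrt(2)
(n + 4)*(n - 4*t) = n^2 - 4*n*t + 4*n - 16*t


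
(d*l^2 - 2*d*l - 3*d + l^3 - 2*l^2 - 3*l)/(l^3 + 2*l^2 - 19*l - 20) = (d*l - 3*d + l^2 - 3*l)/(l^2 + l - 20)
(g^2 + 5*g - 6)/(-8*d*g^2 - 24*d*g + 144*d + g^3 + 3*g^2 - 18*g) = (1 - g)/(8*d*g - 24*d - g^2 + 3*g)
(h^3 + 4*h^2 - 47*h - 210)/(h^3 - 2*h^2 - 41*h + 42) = (h + 5)/(h - 1)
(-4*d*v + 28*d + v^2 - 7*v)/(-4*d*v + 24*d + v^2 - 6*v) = (v - 7)/(v - 6)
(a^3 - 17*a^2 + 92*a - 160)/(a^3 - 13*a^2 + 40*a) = (a - 4)/a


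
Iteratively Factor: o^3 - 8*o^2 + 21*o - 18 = (o - 2)*(o^2 - 6*o + 9) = (o - 3)*(o - 2)*(o - 3)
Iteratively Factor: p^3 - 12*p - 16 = (p + 2)*(p^2 - 2*p - 8) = (p - 4)*(p + 2)*(p + 2)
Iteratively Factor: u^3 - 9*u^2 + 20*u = (u - 5)*(u^2 - 4*u) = (u - 5)*(u - 4)*(u)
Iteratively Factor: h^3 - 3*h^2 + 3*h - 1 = (h - 1)*(h^2 - 2*h + 1) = (h - 1)^2*(h - 1)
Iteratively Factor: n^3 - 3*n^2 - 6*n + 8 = (n - 1)*(n^2 - 2*n - 8) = (n - 4)*(n - 1)*(n + 2)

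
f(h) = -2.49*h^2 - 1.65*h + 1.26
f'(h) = -4.98*h - 1.65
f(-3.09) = -17.42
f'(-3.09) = 13.74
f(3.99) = -44.96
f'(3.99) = -21.52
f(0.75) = -1.38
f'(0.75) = -5.38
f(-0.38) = 1.53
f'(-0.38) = 0.24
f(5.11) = -72.19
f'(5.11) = -27.10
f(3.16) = -28.82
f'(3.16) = -17.39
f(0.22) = 0.78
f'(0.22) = -2.75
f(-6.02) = -79.05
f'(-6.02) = 28.33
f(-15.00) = -534.24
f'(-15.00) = 73.05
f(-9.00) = -185.58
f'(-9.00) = 43.17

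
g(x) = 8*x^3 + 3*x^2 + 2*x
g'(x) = 24*x^2 + 6*x + 2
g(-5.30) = -1117.35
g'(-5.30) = 644.36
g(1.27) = 23.77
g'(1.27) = 48.33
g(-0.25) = -0.44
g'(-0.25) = 2.00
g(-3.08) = -211.45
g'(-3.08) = 211.19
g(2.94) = 235.11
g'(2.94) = 227.09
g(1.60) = 43.65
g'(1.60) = 73.04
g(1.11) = 16.86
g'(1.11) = 38.23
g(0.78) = 7.18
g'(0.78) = 21.28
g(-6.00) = -1632.00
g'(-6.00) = 830.00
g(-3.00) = -195.00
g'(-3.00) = 200.00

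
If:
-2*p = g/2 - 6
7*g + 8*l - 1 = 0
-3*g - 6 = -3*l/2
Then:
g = -31/23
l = 30/23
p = 307/92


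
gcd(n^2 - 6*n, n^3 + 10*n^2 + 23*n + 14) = 1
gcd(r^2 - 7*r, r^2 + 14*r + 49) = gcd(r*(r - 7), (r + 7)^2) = 1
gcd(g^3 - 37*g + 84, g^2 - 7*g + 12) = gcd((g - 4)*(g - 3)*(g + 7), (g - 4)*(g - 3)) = g^2 - 7*g + 12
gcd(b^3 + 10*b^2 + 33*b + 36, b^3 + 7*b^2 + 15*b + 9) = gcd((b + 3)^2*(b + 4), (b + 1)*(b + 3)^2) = b^2 + 6*b + 9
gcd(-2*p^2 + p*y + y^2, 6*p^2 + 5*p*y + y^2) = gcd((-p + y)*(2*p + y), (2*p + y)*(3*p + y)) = 2*p + y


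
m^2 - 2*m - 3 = (m - 3)*(m + 1)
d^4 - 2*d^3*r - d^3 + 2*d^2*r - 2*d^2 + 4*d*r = d*(d - 2)*(d + 1)*(d - 2*r)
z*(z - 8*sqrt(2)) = z^2 - 8*sqrt(2)*z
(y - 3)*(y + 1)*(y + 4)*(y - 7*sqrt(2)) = y^4 - 7*sqrt(2)*y^3 + 2*y^3 - 14*sqrt(2)*y^2 - 11*y^2 - 12*y + 77*sqrt(2)*y + 84*sqrt(2)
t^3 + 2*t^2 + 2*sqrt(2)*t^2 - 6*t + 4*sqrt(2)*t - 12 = (t + 2)*(t - sqrt(2))*(t + 3*sqrt(2))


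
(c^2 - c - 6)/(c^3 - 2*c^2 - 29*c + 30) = (c^2 - c - 6)/(c^3 - 2*c^2 - 29*c + 30)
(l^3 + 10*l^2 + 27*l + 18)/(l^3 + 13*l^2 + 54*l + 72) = (l + 1)/(l + 4)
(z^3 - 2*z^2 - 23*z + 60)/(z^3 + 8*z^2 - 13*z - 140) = (z - 3)/(z + 7)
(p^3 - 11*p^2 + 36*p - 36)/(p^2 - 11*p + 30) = (p^2 - 5*p + 6)/(p - 5)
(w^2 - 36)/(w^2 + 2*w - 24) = (w - 6)/(w - 4)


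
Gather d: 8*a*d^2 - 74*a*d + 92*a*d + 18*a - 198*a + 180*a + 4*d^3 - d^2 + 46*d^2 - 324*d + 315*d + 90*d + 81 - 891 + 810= 4*d^3 + d^2*(8*a + 45) + d*(18*a + 81)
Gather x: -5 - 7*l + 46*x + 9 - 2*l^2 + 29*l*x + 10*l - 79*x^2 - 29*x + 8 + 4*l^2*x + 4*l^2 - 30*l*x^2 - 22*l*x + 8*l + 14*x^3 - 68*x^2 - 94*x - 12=2*l^2 + 11*l + 14*x^3 + x^2*(-30*l - 147) + x*(4*l^2 + 7*l - 77)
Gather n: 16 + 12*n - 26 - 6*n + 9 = 6*n - 1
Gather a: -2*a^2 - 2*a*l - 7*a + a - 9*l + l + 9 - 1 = -2*a^2 + a*(-2*l - 6) - 8*l + 8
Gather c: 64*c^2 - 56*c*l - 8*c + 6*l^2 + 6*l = 64*c^2 + c*(-56*l - 8) + 6*l^2 + 6*l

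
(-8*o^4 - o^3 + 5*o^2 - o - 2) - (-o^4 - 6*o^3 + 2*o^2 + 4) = -7*o^4 + 5*o^3 + 3*o^2 - o - 6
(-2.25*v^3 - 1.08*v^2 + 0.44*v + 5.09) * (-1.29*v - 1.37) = 2.9025*v^4 + 4.4757*v^3 + 0.912*v^2 - 7.1689*v - 6.9733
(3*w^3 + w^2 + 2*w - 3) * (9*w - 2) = 27*w^4 + 3*w^3 + 16*w^2 - 31*w + 6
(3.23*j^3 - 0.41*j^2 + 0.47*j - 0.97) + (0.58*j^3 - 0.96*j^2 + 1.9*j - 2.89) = 3.81*j^3 - 1.37*j^2 + 2.37*j - 3.86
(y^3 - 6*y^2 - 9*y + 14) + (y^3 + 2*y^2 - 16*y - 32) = 2*y^3 - 4*y^2 - 25*y - 18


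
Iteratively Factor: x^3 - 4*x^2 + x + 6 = (x - 2)*(x^2 - 2*x - 3) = (x - 3)*(x - 2)*(x + 1)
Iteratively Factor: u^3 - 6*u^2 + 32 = (u - 4)*(u^2 - 2*u - 8) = (u - 4)^2*(u + 2)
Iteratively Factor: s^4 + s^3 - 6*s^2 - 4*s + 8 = (s - 2)*(s^3 + 3*s^2 - 4) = (s - 2)*(s + 2)*(s^2 + s - 2) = (s - 2)*(s - 1)*(s + 2)*(s + 2)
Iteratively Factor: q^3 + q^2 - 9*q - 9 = (q + 3)*(q^2 - 2*q - 3) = (q + 1)*(q + 3)*(q - 3)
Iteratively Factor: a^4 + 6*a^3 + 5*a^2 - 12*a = (a + 4)*(a^3 + 2*a^2 - 3*a) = (a + 3)*(a + 4)*(a^2 - a) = (a - 1)*(a + 3)*(a + 4)*(a)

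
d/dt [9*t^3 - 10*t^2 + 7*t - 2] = 27*t^2 - 20*t + 7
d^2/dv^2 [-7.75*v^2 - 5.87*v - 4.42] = -15.5000000000000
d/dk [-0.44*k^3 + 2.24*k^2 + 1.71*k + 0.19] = -1.32*k^2 + 4.48*k + 1.71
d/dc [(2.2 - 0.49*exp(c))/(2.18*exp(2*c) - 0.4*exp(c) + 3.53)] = (1.0682*exp(2*c) - 9.592*exp(c) - 0.8497)*exp(c)/(4.7524*exp(4*c) - 1.744*exp(3*c) + 15.5508*exp(2*c) - 2.824*exp(c) + 12.4609)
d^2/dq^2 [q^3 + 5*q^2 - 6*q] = 6*q + 10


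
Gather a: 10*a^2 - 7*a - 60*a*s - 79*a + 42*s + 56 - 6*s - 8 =10*a^2 + a*(-60*s - 86) + 36*s + 48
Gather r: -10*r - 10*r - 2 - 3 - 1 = -20*r - 6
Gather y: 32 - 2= 30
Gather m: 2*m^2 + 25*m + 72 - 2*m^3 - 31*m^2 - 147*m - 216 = -2*m^3 - 29*m^2 - 122*m - 144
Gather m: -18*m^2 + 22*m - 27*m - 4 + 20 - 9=-18*m^2 - 5*m + 7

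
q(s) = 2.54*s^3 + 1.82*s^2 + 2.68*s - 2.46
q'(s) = 7.62*s^2 + 3.64*s + 2.68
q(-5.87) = -469.23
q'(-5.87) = 243.87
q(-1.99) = -20.60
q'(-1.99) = 25.61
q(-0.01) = -2.49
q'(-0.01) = 2.64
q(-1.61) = -12.66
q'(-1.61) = 16.57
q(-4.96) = -280.92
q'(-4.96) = 172.09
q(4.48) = 274.46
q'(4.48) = 171.92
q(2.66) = 65.35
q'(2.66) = 66.28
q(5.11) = 397.68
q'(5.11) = 220.25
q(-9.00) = -1730.82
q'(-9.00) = 587.14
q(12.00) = 4680.90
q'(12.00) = 1143.64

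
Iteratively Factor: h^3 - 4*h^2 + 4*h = (h)*(h^2 - 4*h + 4) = h*(h - 2)*(h - 2)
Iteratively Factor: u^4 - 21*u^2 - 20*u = (u + 4)*(u^3 - 4*u^2 - 5*u) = u*(u + 4)*(u^2 - 4*u - 5) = u*(u + 1)*(u + 4)*(u - 5)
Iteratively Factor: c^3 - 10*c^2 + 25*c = (c)*(c^2 - 10*c + 25) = c*(c - 5)*(c - 5)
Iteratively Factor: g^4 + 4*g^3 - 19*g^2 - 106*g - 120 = (g + 2)*(g^3 + 2*g^2 - 23*g - 60) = (g + 2)*(g + 4)*(g^2 - 2*g - 15) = (g + 2)*(g + 3)*(g + 4)*(g - 5)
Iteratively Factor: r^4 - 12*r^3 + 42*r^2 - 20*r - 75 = (r - 5)*(r^3 - 7*r^2 + 7*r + 15) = (r - 5)^2*(r^2 - 2*r - 3) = (r - 5)^2*(r - 3)*(r + 1)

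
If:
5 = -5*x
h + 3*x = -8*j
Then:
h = 3 - 8*j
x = -1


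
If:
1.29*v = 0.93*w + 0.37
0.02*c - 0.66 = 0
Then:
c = 33.00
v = 0.720930232558139*w + 0.286821705426357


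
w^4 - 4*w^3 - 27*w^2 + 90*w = w*(w - 6)*(w - 3)*(w + 5)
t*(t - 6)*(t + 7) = t^3 + t^2 - 42*t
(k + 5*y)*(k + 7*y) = k^2 + 12*k*y + 35*y^2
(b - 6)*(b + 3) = b^2 - 3*b - 18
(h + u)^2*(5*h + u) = 5*h^3 + 11*h^2*u + 7*h*u^2 + u^3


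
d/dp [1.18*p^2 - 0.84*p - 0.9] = 2.36*p - 0.84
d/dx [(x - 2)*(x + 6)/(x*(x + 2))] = 2*(-x^2 + 12*x + 12)/(x^2*(x^2 + 4*x + 4))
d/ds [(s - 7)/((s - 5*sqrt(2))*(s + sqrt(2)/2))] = (-2*s^2 + 28*s - 63*sqrt(2) - 10)/(2*s^4 - 18*sqrt(2)*s^3 + 61*s^2 + 90*sqrt(2)*s + 50)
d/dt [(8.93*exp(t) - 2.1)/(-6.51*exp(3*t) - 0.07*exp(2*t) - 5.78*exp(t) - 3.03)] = (116.2686*exp(3*t) - 40.3879*exp(2*t) - 0.293999999999997*exp(t) - 39.1959)*exp(t)/(42.3801*exp(6*t) + 0.9114*exp(5*t) + 75.2605*exp(4*t) + 40.2598*exp(3*t) + 33.8326*exp(2*t) + 35.0268*exp(t) + 9.1809)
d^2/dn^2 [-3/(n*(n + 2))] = 6*(-n^2 - n*(n + 2) - (n + 2)^2)/(n^3*(n + 2)^3)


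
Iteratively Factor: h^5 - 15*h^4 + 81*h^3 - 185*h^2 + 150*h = (h - 2)*(h^4 - 13*h^3 + 55*h^2 - 75*h) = (h - 3)*(h - 2)*(h^3 - 10*h^2 + 25*h) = (h - 5)*(h - 3)*(h - 2)*(h^2 - 5*h) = h*(h - 5)*(h - 3)*(h - 2)*(h - 5)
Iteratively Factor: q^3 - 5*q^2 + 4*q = (q)*(q^2 - 5*q + 4) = q*(q - 4)*(q - 1)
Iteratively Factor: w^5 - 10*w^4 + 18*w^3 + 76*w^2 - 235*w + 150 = (w - 5)*(w^4 - 5*w^3 - 7*w^2 + 41*w - 30) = (w - 5)*(w - 1)*(w^3 - 4*w^2 - 11*w + 30) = (w - 5)^2*(w - 1)*(w^2 + w - 6) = (w - 5)^2*(w - 1)*(w + 3)*(w - 2)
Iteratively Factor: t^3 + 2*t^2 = (t)*(t^2 + 2*t) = t^2*(t + 2)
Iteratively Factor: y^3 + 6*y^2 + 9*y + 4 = (y + 1)*(y^2 + 5*y + 4) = (y + 1)^2*(y + 4)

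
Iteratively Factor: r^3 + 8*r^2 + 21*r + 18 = (r + 3)*(r^2 + 5*r + 6) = (r + 3)^2*(r + 2)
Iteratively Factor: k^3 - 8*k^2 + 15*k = (k - 3)*(k^2 - 5*k) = k*(k - 3)*(k - 5)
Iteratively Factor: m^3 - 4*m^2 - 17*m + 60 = (m - 5)*(m^2 + m - 12) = (m - 5)*(m - 3)*(m + 4)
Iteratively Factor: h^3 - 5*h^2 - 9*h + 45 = (h + 3)*(h^2 - 8*h + 15) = (h - 5)*(h + 3)*(h - 3)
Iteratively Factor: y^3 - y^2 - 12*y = (y + 3)*(y^2 - 4*y) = y*(y + 3)*(y - 4)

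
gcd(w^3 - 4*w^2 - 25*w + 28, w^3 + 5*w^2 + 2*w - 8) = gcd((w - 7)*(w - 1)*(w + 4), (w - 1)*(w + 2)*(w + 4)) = w^2 + 3*w - 4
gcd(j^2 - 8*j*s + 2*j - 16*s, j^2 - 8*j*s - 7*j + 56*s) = -j + 8*s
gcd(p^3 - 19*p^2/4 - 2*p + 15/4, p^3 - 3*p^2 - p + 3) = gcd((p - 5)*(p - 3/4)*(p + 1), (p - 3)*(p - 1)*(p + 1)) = p + 1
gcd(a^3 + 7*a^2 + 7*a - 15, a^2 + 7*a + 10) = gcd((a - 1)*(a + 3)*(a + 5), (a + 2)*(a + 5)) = a + 5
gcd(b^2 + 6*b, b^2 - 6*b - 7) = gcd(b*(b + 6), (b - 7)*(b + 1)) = 1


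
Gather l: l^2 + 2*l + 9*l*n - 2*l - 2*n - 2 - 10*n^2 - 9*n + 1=l^2 + 9*l*n - 10*n^2 - 11*n - 1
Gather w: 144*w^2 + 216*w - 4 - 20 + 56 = 144*w^2 + 216*w + 32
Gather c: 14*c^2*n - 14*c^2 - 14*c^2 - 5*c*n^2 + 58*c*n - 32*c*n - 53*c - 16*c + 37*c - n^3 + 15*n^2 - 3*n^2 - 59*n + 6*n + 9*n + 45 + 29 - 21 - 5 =c^2*(14*n - 28) + c*(-5*n^2 + 26*n - 32) - n^3 + 12*n^2 - 44*n + 48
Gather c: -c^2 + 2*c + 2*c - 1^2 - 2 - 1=-c^2 + 4*c - 4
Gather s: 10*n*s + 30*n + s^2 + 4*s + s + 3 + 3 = 30*n + s^2 + s*(10*n + 5) + 6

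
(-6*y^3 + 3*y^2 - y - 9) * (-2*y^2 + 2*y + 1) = 12*y^5 - 18*y^4 + 2*y^3 + 19*y^2 - 19*y - 9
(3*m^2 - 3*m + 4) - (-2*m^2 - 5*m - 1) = 5*m^2 + 2*m + 5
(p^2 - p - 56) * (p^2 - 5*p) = p^4 - 6*p^3 - 51*p^2 + 280*p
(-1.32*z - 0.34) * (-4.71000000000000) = 6.2172*z + 1.6014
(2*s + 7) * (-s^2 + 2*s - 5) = -2*s^3 - 3*s^2 + 4*s - 35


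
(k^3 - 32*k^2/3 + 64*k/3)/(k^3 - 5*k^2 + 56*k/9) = 3*(k - 8)/(3*k - 7)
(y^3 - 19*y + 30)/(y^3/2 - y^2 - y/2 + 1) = 2*(y^2 + 2*y - 15)/(y^2 - 1)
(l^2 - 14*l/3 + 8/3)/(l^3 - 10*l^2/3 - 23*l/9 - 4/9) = 3*(3*l - 2)/(9*l^2 + 6*l + 1)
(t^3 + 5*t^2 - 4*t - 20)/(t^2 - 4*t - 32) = (-t^3 - 5*t^2 + 4*t + 20)/(-t^2 + 4*t + 32)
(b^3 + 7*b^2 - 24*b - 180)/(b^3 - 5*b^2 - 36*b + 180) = (b + 6)/(b - 6)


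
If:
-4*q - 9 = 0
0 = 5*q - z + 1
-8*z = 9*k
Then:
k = 82/9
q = -9/4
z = -41/4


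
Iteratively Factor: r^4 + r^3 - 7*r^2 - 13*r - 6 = (r - 3)*(r^3 + 4*r^2 + 5*r + 2) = (r - 3)*(r + 1)*(r^2 + 3*r + 2) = (r - 3)*(r + 1)*(r + 2)*(r + 1)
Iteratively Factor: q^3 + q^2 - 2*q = (q)*(q^2 + q - 2) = q*(q - 1)*(q + 2)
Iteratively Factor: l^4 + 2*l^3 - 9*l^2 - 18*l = (l - 3)*(l^3 + 5*l^2 + 6*l) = (l - 3)*(l + 3)*(l^2 + 2*l) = (l - 3)*(l + 2)*(l + 3)*(l)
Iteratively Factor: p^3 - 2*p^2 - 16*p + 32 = (p - 2)*(p^2 - 16) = (p - 2)*(p + 4)*(p - 4)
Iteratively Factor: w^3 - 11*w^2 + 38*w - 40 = (w - 5)*(w^2 - 6*w + 8) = (w - 5)*(w - 2)*(w - 4)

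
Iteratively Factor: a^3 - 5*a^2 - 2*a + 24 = (a - 3)*(a^2 - 2*a - 8) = (a - 4)*(a - 3)*(a + 2)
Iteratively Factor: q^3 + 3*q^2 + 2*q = (q + 1)*(q^2 + 2*q) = q*(q + 1)*(q + 2)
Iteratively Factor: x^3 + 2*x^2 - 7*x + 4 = (x - 1)*(x^2 + 3*x - 4) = (x - 1)*(x + 4)*(x - 1)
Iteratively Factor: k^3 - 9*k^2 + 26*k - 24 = (k - 3)*(k^2 - 6*k + 8) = (k - 4)*(k - 3)*(k - 2)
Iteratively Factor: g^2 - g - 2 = (g - 2)*(g + 1)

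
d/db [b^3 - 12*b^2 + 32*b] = 3*b^2 - 24*b + 32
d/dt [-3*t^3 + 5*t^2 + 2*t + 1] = -9*t^2 + 10*t + 2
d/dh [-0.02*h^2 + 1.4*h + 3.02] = 1.4 - 0.04*h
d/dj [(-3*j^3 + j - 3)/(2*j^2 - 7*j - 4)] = (-6*j^4 + 42*j^3 + 34*j^2 + 12*j - 25)/(4*j^4 - 28*j^3 + 33*j^2 + 56*j + 16)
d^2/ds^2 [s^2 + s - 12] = 2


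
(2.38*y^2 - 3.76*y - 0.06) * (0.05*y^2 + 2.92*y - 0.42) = 0.119*y^4 + 6.7616*y^3 - 11.9818*y^2 + 1.404*y + 0.0252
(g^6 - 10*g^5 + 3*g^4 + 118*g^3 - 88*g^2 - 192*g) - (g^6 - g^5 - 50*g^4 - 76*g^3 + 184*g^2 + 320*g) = -9*g^5 + 53*g^4 + 194*g^3 - 272*g^2 - 512*g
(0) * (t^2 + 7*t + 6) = 0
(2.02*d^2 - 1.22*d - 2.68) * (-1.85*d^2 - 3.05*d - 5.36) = -3.737*d^4 - 3.904*d^3 - 2.1482*d^2 + 14.7132*d + 14.3648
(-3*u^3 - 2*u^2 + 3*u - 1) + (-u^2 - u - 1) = -3*u^3 - 3*u^2 + 2*u - 2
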